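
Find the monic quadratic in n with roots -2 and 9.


p(n) = (n + 2)(n - 9)
Expand: n^2 - 7n - 18


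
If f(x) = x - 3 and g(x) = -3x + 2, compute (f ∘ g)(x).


Substitute g(x) into f:
f(g(x)) = 1*(-3x + 2) + (-3)
Expand and combine: -3x - 1


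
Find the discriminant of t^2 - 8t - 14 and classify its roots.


D = b^2 - 4ac = (-8)^2 - 4(1)(-14) = 64 + 56 = 120
Since D > 0: two distinct irrational roots


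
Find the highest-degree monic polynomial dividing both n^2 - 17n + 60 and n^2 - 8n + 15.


Factor each:
  n^2 - 17n + 60 = (n - 5)(n - 12)
  n^2 - 8n + 15 = (n - 5)(n - 3)
Common monic factor: n - 5


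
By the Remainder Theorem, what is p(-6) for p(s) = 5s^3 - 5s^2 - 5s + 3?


By the Remainder Theorem, the remainder equals p(-6):
  5*(-6)^3 = -1080
  -5*(-6)^2 = -180
  -5*(-6)^1 = 30
  constant: 3
Sum: -1080 - 180 + 30 + 3 = -1227


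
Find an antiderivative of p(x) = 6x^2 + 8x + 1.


Reverse power rule on each term:
  ∫ 6x^2 dx = 2x^3
  ∫ 8x dx = 4x^2
  ∫ 1 dx = x
F(x) = 2x^3 + 4x^2 + x + C


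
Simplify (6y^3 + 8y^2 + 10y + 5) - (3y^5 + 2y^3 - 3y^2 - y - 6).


Distribute the minus sign:
  (6y^3 + 8y^2 + 10y + 5)
- (3y^5 + 2y^3 - 3y^2 - y - 6)
Negate second polynomial: -3y^5 - 2y^3 + 3y^2 + y + 6
Add: -3y^5 + 4y^3 + 11y^2 + 11y + 11


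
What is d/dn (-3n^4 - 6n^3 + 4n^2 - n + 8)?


Apply the power rule term by term:
  d/dn(-3n^4) = -12n^3
  d/dn(-6n^3) = -18n^2
  d/dn(4n^2) = 8n
  d/dn(-n) = -1
  d/dn(8) = 0
p'(n) = -12n^3 - 18n^2 + 8n - 1


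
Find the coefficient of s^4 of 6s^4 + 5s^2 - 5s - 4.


Read off the coefficient of s^4: 6


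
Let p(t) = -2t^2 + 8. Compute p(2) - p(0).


p(2) = 0
p(0) = 8
p(2) - p(0) = 0 - 8 = -8


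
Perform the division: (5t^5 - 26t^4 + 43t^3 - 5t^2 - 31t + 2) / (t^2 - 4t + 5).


(5t^5 - 26t^4 + 43t^3 - 5t^2 - 31t + 2) / (t^2 - 4t + 5)
Step 1: 5t^3 * (t^2 - 4t + 5) = 5t^5 - 20t^4 + 25t^3; subtract.
Step 2: -6t^2 * (t^2 - 4t + 5) = -6t^4 + 24t^3 - 30t^2; subtract.
Step 3: -6t * (t^2 - 4t + 5) = -6t^3 + 24t^2 - 30t; subtract.
Step 4: 1 * (t^2 - 4t + 5) = t^2 - 4t + 5; subtract.
Quotient: 5t^3 - 6t^2 - 6t + 1, Remainder: 3t - 3


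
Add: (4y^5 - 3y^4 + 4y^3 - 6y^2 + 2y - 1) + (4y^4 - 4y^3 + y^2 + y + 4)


Align terms by degree and add:
  4y^5 - 3y^4 + 4y^3 - 6y^2 + 2y - 1
+ 4y^4 - 4y^3 + y^2 + y + 4
= 4y^5 + y^4 - 5y^2 + 3y + 3


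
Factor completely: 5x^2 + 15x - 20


Roots satisfy r1 + r2 = -b/a = -3 and r1*r2 = c/a = -4.
So r1 = 1, r2 = -4.
5x^2 + 15x - 20 = 5(x - r1)(x - r2) = 5(x - 1)(x + 4)


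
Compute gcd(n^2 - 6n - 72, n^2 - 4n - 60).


Factor each:
  n^2 - 6n - 72 = (n + 6)(n - 12)
  n^2 - 4n - 60 = (n + 6)(n - 10)
Common monic factor: n + 6


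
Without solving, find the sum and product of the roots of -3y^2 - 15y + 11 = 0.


For ay^2+by+c=0: sum = -b/a, product = c/a.
a=-3, b=-15, c=11
Sum = -(-15)/-3 = -5
Product = (11)/-3 = -11/3


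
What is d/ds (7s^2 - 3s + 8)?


Apply the power rule term by term:
  d/ds(7s^2) = 14s
  d/ds(-3s) = -3
  d/ds(8) = 0
p'(s) = 14s - 3


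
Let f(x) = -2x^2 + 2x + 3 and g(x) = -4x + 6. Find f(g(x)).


Substitute g(x) into f:
f(g(x)) = -2*(-4x + 6)^2 + 2*(-4x + 6) + 3
(-4x + 6)^2 = 16x^2 - 48x + 36
Expand and combine: -32x^2 + 88x - 57


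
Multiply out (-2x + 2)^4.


Expand (-2x + 2)^4 by repeated multiplication:
  (-2x + 2)^2 = 4x^2 - 8x + 4
  (-2x + 2)^3 = -8x^3 + 24x^2 - 24x + 8
= 16x^4 - 64x^3 + 96x^2 - 64x + 16


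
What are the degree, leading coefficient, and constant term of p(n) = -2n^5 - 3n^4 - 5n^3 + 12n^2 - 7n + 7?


Highest power of n is 5, with coefficient -2. Constant term is 7.
Degree = 5, leading coefficient = -2, constant term = 7


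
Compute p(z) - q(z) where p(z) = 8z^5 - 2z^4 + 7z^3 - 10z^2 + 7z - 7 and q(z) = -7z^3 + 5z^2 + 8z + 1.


Distribute the minus sign:
  (8z^5 - 2z^4 + 7z^3 - 10z^2 + 7z - 7)
- (-7z^3 + 5z^2 + 8z + 1)
Negate second polynomial: 7z^3 - 5z^2 - 8z - 1
Add: 8z^5 - 2z^4 + 14z^3 - 15z^2 - z - 8


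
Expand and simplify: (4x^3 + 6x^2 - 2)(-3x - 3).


Distribute each term of the first polynomial:
  (4x^3)(-3x - 3) = -12x^4 - 12x^3
  (6x^2)(-3x - 3) = -18x^3 - 18x^2
  (-2)(-3x - 3) = 6x + 6
Sum: -12x^4 - 30x^3 - 18x^2 + 6x + 6


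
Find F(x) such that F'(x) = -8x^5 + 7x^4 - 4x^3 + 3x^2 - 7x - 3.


Reverse power rule on each term:
  ∫ -8x^5 dx = -(4/3)x^6
  ∫ 7x^4 dx = (7/5)x^5
  ∫ -4x^3 dx = -x^4
  ∫ 3x^2 dx = x^3
  ∫ -7x dx = -(7/2)x^2
  ∫ -3 dx = -3x
F(x) = -(4/3)x^6 + (7/5)x^5 - x^4 + x^3 - (7/2)x^2 - 3x + C


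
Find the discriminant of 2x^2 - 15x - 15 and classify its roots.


D = b^2 - 4ac = (-15)^2 - 4(2)(-15) = 225 + 120 = 345
Since D > 0: two distinct irrational roots


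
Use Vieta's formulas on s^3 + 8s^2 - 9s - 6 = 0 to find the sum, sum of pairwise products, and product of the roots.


Monic cubic s^3+bs^2+cs+d=0: sum=-b, pairwise sum=c, product=-d.
b=8, c=-9, d=-6
r1+r2+r3 = -8
r1r2+r1r3+r2r3 = -9
r1r2r3 = 6


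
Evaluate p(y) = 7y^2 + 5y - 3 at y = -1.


Using direct substitution:
  7 * (-1)^2 = 7
  5 * (-1)^1 = -5
  constant: -3
Sum = 7 - 5 - 3 = -1


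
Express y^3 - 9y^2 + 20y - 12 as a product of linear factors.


Try integer roots (divisors of -12). y=6: p(6)=0.
Divide out (y - 6): quotient is y^2 - 3y + 2.
Factor the quadratic: (y - 2)(y - 1)
Result: (y - 6)(y - 2)(y - 1)


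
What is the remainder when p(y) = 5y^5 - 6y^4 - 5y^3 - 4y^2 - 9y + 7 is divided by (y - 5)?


By the Remainder Theorem, the remainder equals p(5):
  5*(5)^5 = 15625
  -6*(5)^4 = -3750
  -5*(5)^3 = -625
  -4*(5)^2 = -100
  -9*(5)^1 = -45
  constant: 7
Sum: 15625 - 3750 - 625 - 100 - 45 + 7 = 11112


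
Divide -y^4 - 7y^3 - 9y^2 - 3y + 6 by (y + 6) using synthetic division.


Synthetic division with c = -6. Coefficients: -1, -7, -9, -3, 6
Bring down -1.
  -1 * -6 = 6; 6 - 7 = -1
  -1 * -6 = 6; 6 - 9 = -3
  -3 * -6 = 18; 18 - 3 = 15
  15 * -6 = -90; -90 + 6 = -84
Quotient: -y^3 - y^2 - 3y + 15, Remainder: -84


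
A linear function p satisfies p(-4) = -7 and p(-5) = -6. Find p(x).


p(x) = mx + b. Using p(-4)=-7, p(-5)=-6:
m = (-7 + 6)/(-4 + 5) = -1/1 = -1
b = -7 - m*(-4) = -7 - 4 = -11
p(x) = -x - 11


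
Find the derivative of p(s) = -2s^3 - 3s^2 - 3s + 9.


Apply the power rule term by term:
  d/ds(-2s^3) = -6s^2
  d/ds(-3s^2) = -6s
  d/ds(-3s) = -3
  d/ds(9) = 0
p'(s) = -6s^2 - 6s - 3


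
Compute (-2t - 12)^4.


Expand (-2t - 12)^4 by repeated multiplication:
  (-2t - 12)^2 = 4t^2 + 48t + 144
  (-2t - 12)^3 = -8t^3 - 144t^2 - 864t - 1728
= 16t^4 + 384t^3 + 3456t^2 + 13824t + 20736


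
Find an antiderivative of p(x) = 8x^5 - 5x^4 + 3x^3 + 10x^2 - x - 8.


Reverse power rule on each term:
  ∫ 8x^5 dx = (4/3)x^6
  ∫ -5x^4 dx = -x^5
  ∫ 3x^3 dx = (3/4)x^4
  ∫ 10x^2 dx = (10/3)x^3
  ∫ -x dx = -(1/2)x^2
  ∫ -8 dx = -8x
F(x) = (4/3)x^6 - x^5 + (3/4)x^4 + (10/3)x^3 - (1/2)x^2 - 8x + C


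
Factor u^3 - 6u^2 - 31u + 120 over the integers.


Try integer roots (divisors of 120). u=3: p(3)=0.
Divide out (u - 3): quotient is u^2 - 3u - 40.
Factor the quadratic: (u - 8)(u + 5)
Result: (u - 3)(u - 8)(u + 5)


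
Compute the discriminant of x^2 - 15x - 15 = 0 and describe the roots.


D = b^2 - 4ac = (-15)^2 - 4(1)(-15) = 225 + 60 = 285
Since D > 0: two distinct irrational roots


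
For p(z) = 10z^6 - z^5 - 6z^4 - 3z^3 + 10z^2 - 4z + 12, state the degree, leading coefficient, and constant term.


Highest power of z is 6, with coefficient 10. Constant term is 12.
Degree = 6, leading coefficient = 10, constant term = 12


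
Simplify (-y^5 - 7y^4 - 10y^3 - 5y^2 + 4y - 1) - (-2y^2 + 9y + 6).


Distribute the minus sign:
  (-y^5 - 7y^4 - 10y^3 - 5y^2 + 4y - 1)
- (-2y^2 + 9y + 6)
Negate second polynomial: 2y^2 - 9y - 6
Add: -y^5 - 7y^4 - 10y^3 - 3y^2 - 5y - 7


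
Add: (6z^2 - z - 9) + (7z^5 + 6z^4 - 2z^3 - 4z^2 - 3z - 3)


Align terms by degree and add:
  6z^2 - z - 9
+ 7z^5 + 6z^4 - 2z^3 - 4z^2 - 3z - 3
= 7z^5 + 6z^4 - 2z^3 + 2z^2 - 4z - 12


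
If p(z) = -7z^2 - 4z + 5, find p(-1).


Using direct substitution:
  -7 * (-1)^2 = -7
  -4 * (-1)^1 = 4
  constant: 5
Sum = -7 + 4 + 5 = 2


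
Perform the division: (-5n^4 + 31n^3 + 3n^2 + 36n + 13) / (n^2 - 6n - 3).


(-5n^4 + 31n^3 + 3n^2 + 36n + 13) / (n^2 - 6n - 3)
Step 1: -5n^2 * (n^2 - 6n - 3) = -5n^4 + 30n^3 + 15n^2; subtract.
Step 2: n * (n^2 - 6n - 3) = n^3 - 6n^2 - 3n; subtract.
Step 3: -6 * (n^2 - 6n - 3) = -6n^2 + 36n + 18; subtract.
Quotient: -5n^2 + n - 6, Remainder: 3n - 5


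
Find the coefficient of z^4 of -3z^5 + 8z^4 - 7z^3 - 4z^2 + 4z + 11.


Read off the coefficient of z^4: 8


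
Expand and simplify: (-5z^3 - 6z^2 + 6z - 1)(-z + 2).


Distribute each term of the first polynomial:
  (-5z^3)(-z + 2) = 5z^4 - 10z^3
  (-6z^2)(-z + 2) = 6z^3 - 12z^2
  (6z)(-z + 2) = -6z^2 + 12z
  (-1)(-z + 2) = z - 2
Sum: 5z^4 - 4z^3 - 18z^2 + 13z - 2


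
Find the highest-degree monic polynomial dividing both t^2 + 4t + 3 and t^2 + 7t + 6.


Factor each:
  t^2 + 4t + 3 = (t + 1)(t + 3)
  t^2 + 7t + 6 = (t + 1)(t + 6)
Common monic factor: t + 1


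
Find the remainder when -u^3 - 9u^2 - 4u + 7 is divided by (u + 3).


By the Remainder Theorem, the remainder equals p(-3):
  -1*(-3)^3 = 27
  -9*(-3)^2 = -81
  -4*(-3)^1 = 12
  constant: 7
Sum: 27 - 81 + 12 + 7 = -35


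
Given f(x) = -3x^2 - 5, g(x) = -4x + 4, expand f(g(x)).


Substitute g(x) into f:
f(g(x)) = -3*(-4x + 4)^2 + (-5)
(-4x + 4)^2 = 16x^2 - 32x + 16
Expand and combine: -48x^2 + 96x - 53


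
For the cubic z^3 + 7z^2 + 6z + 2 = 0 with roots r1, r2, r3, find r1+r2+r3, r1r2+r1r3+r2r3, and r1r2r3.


Monic cubic z^3+bz^2+cz+d=0: sum=-b, pairwise sum=c, product=-d.
b=7, c=6, d=2
r1+r2+r3 = -7
r1r2+r1r3+r2r3 = 6
r1r2r3 = -2


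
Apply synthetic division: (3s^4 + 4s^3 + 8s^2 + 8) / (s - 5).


Synthetic division with c = 5. Coefficients: 3, 4, 8, 0, 8
Bring down 3.
  3 * 5 = 15; 15 + 4 = 19
  19 * 5 = 95; 95 + 8 = 103
  103 * 5 = 515; 515 + 0 = 515
  515 * 5 = 2575; 2575 + 8 = 2583
Quotient: 3s^3 + 19s^2 + 103s + 515, Remainder: 2583


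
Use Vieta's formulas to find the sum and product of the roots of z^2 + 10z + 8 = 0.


For az^2+bz+c=0: sum = -b/a, product = c/a.
a=1, b=10, c=8
Sum = -(10)/1 = -10
Product = (8)/1 = 8


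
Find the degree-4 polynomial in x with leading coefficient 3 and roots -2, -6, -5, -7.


p(x) = 3(x + 2)(x + 6)(x + 5)(x + 7)
Expand: 3x^4 + 60x^3 + 429x^2 + 1272x + 1260


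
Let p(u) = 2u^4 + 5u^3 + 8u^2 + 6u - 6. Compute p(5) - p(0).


p(5) = 2099
p(0) = -6
p(5) - p(0) = 2099 + 6 = 2105


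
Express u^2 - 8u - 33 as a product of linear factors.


Roots satisfy r1 + r2 = -b/a = 8 and r1*r2 = c/a = -33.
So r1 = 11, r2 = -3.
u^2 - 8u - 33 = (u - r1)(u - r2) = (u - 11)(u + 3)


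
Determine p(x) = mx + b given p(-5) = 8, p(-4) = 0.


p(x) = mx + b. Using p(-5)=8, p(-4)=0:
m = (8)/(-5 + 4) = 8/-1 = -8
b = 8 - m*(-5) = 8 - 40 = -32
p(x) = -8x - 32


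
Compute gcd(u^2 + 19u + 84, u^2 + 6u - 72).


Factor each:
  u^2 + 19u + 84 = (u + 12)(u + 7)
  u^2 + 6u - 72 = (u + 12)(u - 6)
Common monic factor: u + 12


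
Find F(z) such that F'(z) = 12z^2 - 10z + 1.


Reverse power rule on each term:
  ∫ 12z^2 dz = 4z^3
  ∫ -10z dz = -5z^2
  ∫ 1 dz = z
F(z) = 4z^3 - 5z^2 + z + C


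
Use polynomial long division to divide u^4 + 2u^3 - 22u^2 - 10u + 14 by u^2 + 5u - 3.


(u^4 + 2u^3 - 22u^2 - 10u + 14) / (u^2 + 5u - 3)
Step 1: u^2 * (u^2 + 5u - 3) = u^4 + 5u^3 - 3u^2; subtract.
Step 2: -3u * (u^2 + 5u - 3) = -3u^3 - 15u^2 + 9u; subtract.
Step 3: -4 * (u^2 + 5u - 3) = -4u^2 - 20u + 12; subtract.
Quotient: u^2 - 3u - 4, Remainder: u + 2


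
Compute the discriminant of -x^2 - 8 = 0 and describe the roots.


D = b^2 - 4ac = (0)^2 - 4(-1)(-8) = 0 - 32 = -32
Since D < 0: two complex conjugate roots (no real roots)


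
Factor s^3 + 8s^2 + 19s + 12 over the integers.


Try integer roots (divisors of 12). s=-1: p(-1)=0.
Divide out (s + 1): quotient is s^2 + 7s + 12.
Factor the quadratic: (s + 4)(s + 3)
Result: (s + 1)(s + 4)(s + 3)


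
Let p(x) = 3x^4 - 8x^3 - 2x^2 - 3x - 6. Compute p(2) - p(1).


p(2) = -36
p(1) = -16
p(2) - p(1) = -36 + 16 = -20


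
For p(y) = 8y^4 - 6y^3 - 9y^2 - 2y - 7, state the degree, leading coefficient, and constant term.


Highest power of y is 4, with coefficient 8. Constant term is -7.
Degree = 4, leading coefficient = 8, constant term = -7


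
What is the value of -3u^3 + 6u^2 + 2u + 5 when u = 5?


Using direct substitution:
  -3 * (5)^3 = -375
  6 * (5)^2 = 150
  2 * (5)^1 = 10
  constant: 5
Sum = -375 + 150 + 10 + 5 = -210


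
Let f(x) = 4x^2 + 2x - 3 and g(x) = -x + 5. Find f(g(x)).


Substitute g(x) into f:
f(g(x)) = 4*(-x + 5)^2 + 2*(-x + 5) + (-3)
(-x + 5)^2 = x^2 - 10x + 25
Expand and combine: 4x^2 - 42x + 107


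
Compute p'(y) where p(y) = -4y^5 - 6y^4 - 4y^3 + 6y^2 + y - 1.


Apply the power rule term by term:
  d/dy(-4y^5) = -20y^4
  d/dy(-6y^4) = -24y^3
  d/dy(-4y^3) = -12y^2
  d/dy(6y^2) = 12y
  d/dy(y) = 1
  d/dy(-1) = 0
p'(y) = -20y^4 - 24y^3 - 12y^2 + 12y + 1


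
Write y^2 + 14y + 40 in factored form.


Roots satisfy r1 + r2 = -b/a = -14 and r1*r2 = c/a = 40.
So r1 = -10, r2 = -4.
y^2 + 14y + 40 = (y - r1)(y - r2) = (y + 10)(y + 4)


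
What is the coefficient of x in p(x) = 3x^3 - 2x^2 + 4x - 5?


Read off the coefficient of x: 4


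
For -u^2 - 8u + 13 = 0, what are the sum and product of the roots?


For au^2+bu+c=0: sum = -b/a, product = c/a.
a=-1, b=-8, c=13
Sum = -(-8)/-1 = -8
Product = (13)/-1 = -13


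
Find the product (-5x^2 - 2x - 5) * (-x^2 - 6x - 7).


Distribute each term of the first polynomial:
  (-5x^2)(-x^2 - 6x - 7) = 5x^4 + 30x^3 + 35x^2
  (-2x)(-x^2 - 6x - 7) = 2x^3 + 12x^2 + 14x
  (-5)(-x^2 - 6x - 7) = 5x^2 + 30x + 35
Sum: 5x^4 + 32x^3 + 52x^2 + 44x + 35


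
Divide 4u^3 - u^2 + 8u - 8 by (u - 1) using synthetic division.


Synthetic division with c = 1. Coefficients: 4, -1, 8, -8
Bring down 4.
  4 * 1 = 4; 4 - 1 = 3
  3 * 1 = 3; 3 + 8 = 11
  11 * 1 = 11; 11 - 8 = 3
Quotient: 4u^2 + 3u + 11, Remainder: 3


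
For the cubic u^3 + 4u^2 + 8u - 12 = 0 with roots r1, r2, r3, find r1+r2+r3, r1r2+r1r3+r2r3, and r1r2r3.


Monic cubic u^3+bu^2+cu+d=0: sum=-b, pairwise sum=c, product=-d.
b=4, c=8, d=-12
r1+r2+r3 = -4
r1r2+r1r3+r2r3 = 8
r1r2r3 = 12


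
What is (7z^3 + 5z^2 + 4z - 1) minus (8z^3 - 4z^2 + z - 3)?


Distribute the minus sign:
  (7z^3 + 5z^2 + 4z - 1)
- (8z^3 - 4z^2 + z - 3)
Negate second polynomial: -8z^3 + 4z^2 - z + 3
Add: -z^3 + 9z^2 + 3z + 2


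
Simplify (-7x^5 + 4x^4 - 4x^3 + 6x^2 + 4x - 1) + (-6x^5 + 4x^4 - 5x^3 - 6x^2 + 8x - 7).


Align terms by degree and add:
  -7x^5 + 4x^4 - 4x^3 + 6x^2 + 4x - 1
  -6x^5 + 4x^4 - 5x^3 - 6x^2 + 8x - 7
= -13x^5 + 8x^4 - 9x^3 + 12x - 8


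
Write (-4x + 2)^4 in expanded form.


Expand (-4x + 2)^4 by repeated multiplication:
  (-4x + 2)^2 = 16x^2 - 16x + 4
  (-4x + 2)^3 = -64x^3 + 96x^2 - 48x + 8
= 256x^4 - 512x^3 + 384x^2 - 128x + 16


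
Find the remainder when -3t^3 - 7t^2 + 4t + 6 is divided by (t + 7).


By the Remainder Theorem, the remainder equals p(-7):
  -3*(-7)^3 = 1029
  -7*(-7)^2 = -343
  4*(-7)^1 = -28
  constant: 6
Sum: 1029 - 343 - 28 + 6 = 664


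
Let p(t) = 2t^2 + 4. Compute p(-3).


Using direct substitution:
  2 * (-3)^2 = 18
  0 * (-3)^1 = 0
  constant: 4
Sum = 18 + 0 + 4 = 22


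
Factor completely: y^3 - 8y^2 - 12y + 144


Try integer roots (divisors of 144). y=6: p(6)=0.
Divide out (y - 6): quotient is y^2 - 2y - 24.
Factor the quadratic: (y + 4)(y - 6)
Result: (y - 6)(y + 4)(y - 6)


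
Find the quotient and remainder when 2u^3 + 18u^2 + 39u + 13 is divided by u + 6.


(2u^3 + 18u^2 + 39u + 13) / (u + 6)
Step 1: 2u^2 * (u + 6) = 2u^3 + 12u^2; subtract.
Step 2: 6u * (u + 6) = 6u^2 + 36u; subtract.
Step 3: 3 * (u + 6) = 3u + 18; subtract.
Quotient: 2u^2 + 6u + 3, Remainder: -5


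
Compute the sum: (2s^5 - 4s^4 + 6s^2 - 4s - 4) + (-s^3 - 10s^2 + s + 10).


Align terms by degree and add:
  2s^5 - 4s^4 + 6s^2 - 4s - 4
  -s^3 - 10s^2 + s + 10
= 2s^5 - 4s^4 - s^3 - 4s^2 - 3s + 6


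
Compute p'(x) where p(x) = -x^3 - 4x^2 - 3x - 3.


Apply the power rule term by term:
  d/dx(-x^3) = -3x^2
  d/dx(-4x^2) = -8x
  d/dx(-3x) = -3
  d/dx(-3) = 0
p'(x) = -3x^2 - 8x - 3


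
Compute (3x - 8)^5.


Expand (3x - 8)^5 by repeated multiplication:
  (3x - 8)^2 = 9x^2 - 48x + 64
  (3x - 8)^3 = 27x^3 - 216x^2 + 576x - 512
  (3x - 8)^4 = 81x^4 - 864x^3 + 3456x^2 - 6144x + 4096
= 243x^5 - 3240x^4 + 17280x^3 - 46080x^2 + 61440x - 32768


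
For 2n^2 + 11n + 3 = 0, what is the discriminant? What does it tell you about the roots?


D = b^2 - 4ac = (11)^2 - 4(2)(3) = 121 - 24 = 97
Since D > 0: two distinct irrational roots


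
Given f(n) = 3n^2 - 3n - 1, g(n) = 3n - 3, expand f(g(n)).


Substitute g(n) into f:
f(g(n)) = 3*(3n - 3)^2 + (-3)*(3n - 3) + (-1)
(3n - 3)^2 = 9n^2 - 18n + 9
Expand and combine: 27n^2 - 63n + 35


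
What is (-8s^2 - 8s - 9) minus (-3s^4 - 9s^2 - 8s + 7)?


Distribute the minus sign:
  (-8s^2 - 8s - 9)
- (-3s^4 - 9s^2 - 8s + 7)
Negate second polynomial: 3s^4 + 9s^2 + 8s - 7
Add: 3s^4 + s^2 - 16


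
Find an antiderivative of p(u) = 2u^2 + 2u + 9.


Reverse power rule on each term:
  ∫ 2u^2 du = (2/3)u^3
  ∫ 2u du = u^2
  ∫ 9 du = 9u
F(u) = (2/3)u^3 + u^2 + 9u + C


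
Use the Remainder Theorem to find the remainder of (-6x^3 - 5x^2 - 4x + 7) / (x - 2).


By the Remainder Theorem, the remainder equals p(2):
  -6*(2)^3 = -48
  -5*(2)^2 = -20
  -4*(2)^1 = -8
  constant: 7
Sum: -48 - 20 - 8 + 7 = -69


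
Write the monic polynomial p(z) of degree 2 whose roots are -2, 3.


p(z) = (z + 2)(z - 3)
Expand: z^2 - z - 6


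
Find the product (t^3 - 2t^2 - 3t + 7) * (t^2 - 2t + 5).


Distribute each term of the first polynomial:
  (t^3)(t^2 - 2t + 5) = t^5 - 2t^4 + 5t^3
  (-2t^2)(t^2 - 2t + 5) = -2t^4 + 4t^3 - 10t^2
  (-3t)(t^2 - 2t + 5) = -3t^3 + 6t^2 - 15t
  (7)(t^2 - 2t + 5) = 7t^2 - 14t + 35
Sum: t^5 - 4t^4 + 6t^3 + 3t^2 - 29t + 35


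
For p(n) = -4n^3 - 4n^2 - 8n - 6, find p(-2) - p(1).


p(-2) = 26
p(1) = -22
p(-2) - p(1) = 26 + 22 = 48


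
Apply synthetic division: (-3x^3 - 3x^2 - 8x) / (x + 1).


Synthetic division with c = -1. Coefficients: -3, -3, -8, 0
Bring down -3.
  -3 * -1 = 3; 3 - 3 = 0
  0 * -1 = 0; 0 - 8 = -8
  -8 * -1 = 8; 8 + 0 = 8
Quotient: -3x^2 - 8, Remainder: 8


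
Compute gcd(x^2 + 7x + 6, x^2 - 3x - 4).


Factor each:
  x^2 + 7x + 6 = (x + 1)(x + 6)
  x^2 - 3x - 4 = (x + 1)(x - 4)
Common monic factor: x + 1


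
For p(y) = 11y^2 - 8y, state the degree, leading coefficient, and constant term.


Highest power of y is 2, with coefficient 11. Constant term is 0.
Degree = 2, leading coefficient = 11, constant term = 0


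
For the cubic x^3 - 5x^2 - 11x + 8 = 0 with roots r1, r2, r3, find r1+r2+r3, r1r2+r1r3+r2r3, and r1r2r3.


Monic cubic x^3+bx^2+cx+d=0: sum=-b, pairwise sum=c, product=-d.
b=-5, c=-11, d=8
r1+r2+r3 = 5
r1r2+r1r3+r2r3 = -11
r1r2r3 = -8


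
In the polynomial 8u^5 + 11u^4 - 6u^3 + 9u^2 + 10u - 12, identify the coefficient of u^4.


Read off the coefficient of u^4: 11


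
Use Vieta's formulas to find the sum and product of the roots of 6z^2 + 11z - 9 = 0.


For az^2+bz+c=0: sum = -b/a, product = c/a.
a=6, b=11, c=-9
Sum = -(11)/6 = -11/6
Product = (-9)/6 = -3/2


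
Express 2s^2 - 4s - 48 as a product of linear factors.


Roots satisfy r1 + r2 = -b/a = 2 and r1*r2 = c/a = -24.
So r1 = 6, r2 = -4.
2s^2 - 4s - 48 = 2(s - r1)(s - r2) = 2(s - 6)(s + 4)


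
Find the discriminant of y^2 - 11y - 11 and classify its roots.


D = b^2 - 4ac = (-11)^2 - 4(1)(-11) = 121 + 44 = 165
Since D > 0: two distinct irrational roots


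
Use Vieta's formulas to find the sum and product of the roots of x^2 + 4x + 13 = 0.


For ax^2+bx+c=0: sum = -b/a, product = c/a.
a=1, b=4, c=13
Sum = -(4)/1 = -4
Product = (13)/1 = 13


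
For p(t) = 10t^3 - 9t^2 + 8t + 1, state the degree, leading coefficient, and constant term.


Highest power of t is 3, with coefficient 10. Constant term is 1.
Degree = 3, leading coefficient = 10, constant term = 1


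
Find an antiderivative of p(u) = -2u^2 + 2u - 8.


Reverse power rule on each term:
  ∫ -2u^2 du = -(2/3)u^3
  ∫ 2u du = u^2
  ∫ -8 du = -8u
F(u) = -(2/3)u^3 + u^2 - 8u + C


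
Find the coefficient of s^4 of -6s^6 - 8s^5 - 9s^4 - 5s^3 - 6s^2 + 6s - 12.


Read off the coefficient of s^4: -9


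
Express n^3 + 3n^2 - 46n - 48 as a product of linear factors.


Try integer roots (divisors of -48). n=-1: p(-1)=0.
Divide out (n + 1): quotient is n^2 + 2n - 48.
Factor the quadratic: (n + 8)(n - 6)
Result: (n + 1)(n + 8)(n - 6)


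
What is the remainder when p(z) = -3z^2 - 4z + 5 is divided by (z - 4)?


By the Remainder Theorem, the remainder equals p(4):
  -3*(4)^2 = -48
  -4*(4)^1 = -16
  constant: 5
Sum: -48 - 16 + 5 = -59


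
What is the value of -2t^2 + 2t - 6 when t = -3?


Using direct substitution:
  -2 * (-3)^2 = -18
  2 * (-3)^1 = -6
  constant: -6
Sum = -18 - 6 - 6 = -30


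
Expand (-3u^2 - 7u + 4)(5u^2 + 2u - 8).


Distribute each term of the first polynomial:
  (-3u^2)(5u^2 + 2u - 8) = -15u^4 - 6u^3 + 24u^2
  (-7u)(5u^2 + 2u - 8) = -35u^3 - 14u^2 + 56u
  (4)(5u^2 + 2u - 8) = 20u^2 + 8u - 32
Sum: -15u^4 - 41u^3 + 30u^2 + 64u - 32


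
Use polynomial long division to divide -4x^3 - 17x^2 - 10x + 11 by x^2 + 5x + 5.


(-4x^3 - 17x^2 - 10x + 11) / (x^2 + 5x + 5)
Step 1: -4x * (x^2 + 5x + 5) = -4x^3 - 20x^2 - 20x; subtract.
Step 2: 3 * (x^2 + 5x + 5) = 3x^2 + 15x + 15; subtract.
Quotient: -4x + 3, Remainder: -5x - 4


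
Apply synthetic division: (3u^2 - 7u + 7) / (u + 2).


Synthetic division with c = -2. Coefficients: 3, -7, 7
Bring down 3.
  3 * -2 = -6; -6 - 7 = -13
  -13 * -2 = 26; 26 + 7 = 33
Quotient: 3u - 13, Remainder: 33


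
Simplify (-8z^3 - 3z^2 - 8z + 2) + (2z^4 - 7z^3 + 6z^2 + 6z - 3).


Align terms by degree and add:
  -8z^3 - 3z^2 - 8z + 2
+ 2z^4 - 7z^3 + 6z^2 + 6z - 3
= 2z^4 - 15z^3 + 3z^2 - 2z - 1


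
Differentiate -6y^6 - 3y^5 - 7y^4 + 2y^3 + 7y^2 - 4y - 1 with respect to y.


Apply the power rule term by term:
  d/dy(-6y^6) = -36y^5
  d/dy(-3y^5) = -15y^4
  d/dy(-7y^4) = -28y^3
  d/dy(2y^3) = 6y^2
  d/dy(7y^2) = 14y
  d/dy(-4y) = -4
  d/dy(-1) = 0
p'(y) = -36y^5 - 15y^4 - 28y^3 + 6y^2 + 14y - 4


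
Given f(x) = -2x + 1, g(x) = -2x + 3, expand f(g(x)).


Substitute g(x) into f:
f(g(x)) = -2*(-2x + 3) + 1
Expand and combine: 4x - 5


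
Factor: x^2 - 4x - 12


Roots satisfy r1 + r2 = -b/a = 4 and r1*r2 = c/a = -12.
So r1 = 6, r2 = -2.
x^2 - 4x - 12 = (x - r1)(x - r2) = (x - 6)(x + 2)


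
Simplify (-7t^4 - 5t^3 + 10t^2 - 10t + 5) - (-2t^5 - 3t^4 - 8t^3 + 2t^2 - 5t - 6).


Distribute the minus sign:
  (-7t^4 - 5t^3 + 10t^2 - 10t + 5)
- (-2t^5 - 3t^4 - 8t^3 + 2t^2 - 5t - 6)
Negate second polynomial: 2t^5 + 3t^4 + 8t^3 - 2t^2 + 5t + 6
Add: 2t^5 - 4t^4 + 3t^3 + 8t^2 - 5t + 11


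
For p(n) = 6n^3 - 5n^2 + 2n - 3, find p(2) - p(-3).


p(2) = 29
p(-3) = -216
p(2) - p(-3) = 29 + 216 = 245


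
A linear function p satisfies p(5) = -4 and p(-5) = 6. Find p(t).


p(t) = mt + b. Using p(5)=-4, p(-5)=6:
m = (-4 - 6)/(5 + 5) = -10/10 = -1
b = -4 - m*(5) = -4 + 5 = 1
p(t) = -t + 1


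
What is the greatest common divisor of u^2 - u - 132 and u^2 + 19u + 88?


Factor each:
  u^2 - u - 132 = (u + 11)(u - 12)
  u^2 + 19u + 88 = (u + 11)(u + 8)
Common monic factor: u + 11


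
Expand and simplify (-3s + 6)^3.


Expand (-3s + 6)^3 by repeated multiplication:
  (-3s + 6)^2 = 9s^2 - 36s + 36
= -27s^3 + 162s^2 - 324s + 216


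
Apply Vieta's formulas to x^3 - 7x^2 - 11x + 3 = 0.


Monic cubic x^3+bx^2+cx+d=0: sum=-b, pairwise sum=c, product=-d.
b=-7, c=-11, d=3
r1+r2+r3 = 7
r1r2+r1r3+r2r3 = -11
r1r2r3 = -3


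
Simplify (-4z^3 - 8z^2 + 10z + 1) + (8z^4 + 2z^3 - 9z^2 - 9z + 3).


Align terms by degree and add:
  -4z^3 - 8z^2 + 10z + 1
+ 8z^4 + 2z^3 - 9z^2 - 9z + 3
= 8z^4 - 2z^3 - 17z^2 + z + 4


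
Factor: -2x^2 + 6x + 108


Roots satisfy r1 + r2 = -b/a = 3 and r1*r2 = c/a = -54.
So r1 = -6, r2 = 9.
-2x^2 + 6x + 108 = -2(x - r1)(x - r2) = -2(x + 6)(x - 9)


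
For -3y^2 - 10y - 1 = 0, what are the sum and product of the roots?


For ay^2+by+c=0: sum = -b/a, product = c/a.
a=-3, b=-10, c=-1
Sum = -(-10)/-3 = -10/3
Product = (-1)/-3 = 1/3


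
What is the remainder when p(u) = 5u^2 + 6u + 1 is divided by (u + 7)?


By the Remainder Theorem, the remainder equals p(-7):
  5*(-7)^2 = 245
  6*(-7)^1 = -42
  constant: 1
Sum: 245 - 42 + 1 = 204


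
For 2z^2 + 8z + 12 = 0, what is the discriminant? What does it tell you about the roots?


D = b^2 - 4ac = (8)^2 - 4(2)(12) = 64 - 96 = -32
Since D < 0: two complex conjugate roots (no real roots)


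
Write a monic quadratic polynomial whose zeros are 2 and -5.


p(n) = (n - 2)(n + 5)
Expand: n^2 + 3n - 10


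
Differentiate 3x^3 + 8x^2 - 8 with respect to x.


Apply the power rule term by term:
  d/dx(3x^3) = 9x^2
  d/dx(8x^2) = 16x
  d/dx(-8) = 0
p'(x) = 9x^2 + 16x


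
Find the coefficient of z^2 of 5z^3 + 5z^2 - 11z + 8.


Read off the coefficient of z^2: 5


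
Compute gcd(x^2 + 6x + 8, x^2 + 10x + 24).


Factor each:
  x^2 + 6x + 8 = (x + 4)(x + 2)
  x^2 + 10x + 24 = (x + 4)(x + 6)
Common monic factor: x + 4


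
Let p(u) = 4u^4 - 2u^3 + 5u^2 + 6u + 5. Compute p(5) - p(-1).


p(5) = 2410
p(-1) = 10
p(5) - p(-1) = 2410 - 10 = 2400


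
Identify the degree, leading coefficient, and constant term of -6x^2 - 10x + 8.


Highest power of x is 2, with coefficient -6. Constant term is 8.
Degree = 2, leading coefficient = -6, constant term = 8


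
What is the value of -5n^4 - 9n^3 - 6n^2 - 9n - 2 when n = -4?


Using direct substitution:
  -5 * (-4)^4 = -1280
  -9 * (-4)^3 = 576
  -6 * (-4)^2 = -96
  -9 * (-4)^1 = 36
  constant: -2
Sum = -1280 + 576 - 96 + 36 - 2 = -766


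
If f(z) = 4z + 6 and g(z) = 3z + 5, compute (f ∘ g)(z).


Substitute g(z) into f:
f(g(z)) = 4*(3z + 5) + 6
Expand and combine: 12z + 26


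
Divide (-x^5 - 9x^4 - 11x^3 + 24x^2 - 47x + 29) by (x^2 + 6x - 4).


(-x^5 - 9x^4 - 11x^3 + 24x^2 - 47x + 29) / (x^2 + 6x - 4)
Step 1: -x^3 * (x^2 + 6x - 4) = -x^5 - 6x^4 + 4x^3; subtract.
Step 2: -3x^2 * (x^2 + 6x - 4) = -3x^4 - 18x^3 + 12x^2; subtract.
Step 3: 3x * (x^2 + 6x - 4) = 3x^3 + 18x^2 - 12x; subtract.
Step 4: -6 * (x^2 + 6x - 4) = -6x^2 - 36x + 24; subtract.
Quotient: -x^3 - 3x^2 + 3x - 6, Remainder: x + 5


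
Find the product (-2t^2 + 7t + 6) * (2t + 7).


Distribute each term of the first polynomial:
  (-2t^2)(2t + 7) = -4t^3 - 14t^2
  (7t)(2t + 7) = 14t^2 + 49t
  (6)(2t + 7) = 12t + 42
Sum: -4t^3 + 61t + 42


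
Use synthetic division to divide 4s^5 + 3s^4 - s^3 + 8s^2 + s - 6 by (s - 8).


Synthetic division with c = 8. Coefficients: 4, 3, -1, 8, 1, -6
Bring down 4.
  4 * 8 = 32; 32 + 3 = 35
  35 * 8 = 280; 280 - 1 = 279
  279 * 8 = 2232; 2232 + 8 = 2240
  2240 * 8 = 17920; 17920 + 1 = 17921
  17921 * 8 = 143368; 143368 - 6 = 143362
Quotient: 4s^4 + 35s^3 + 279s^2 + 2240s + 17921, Remainder: 143362


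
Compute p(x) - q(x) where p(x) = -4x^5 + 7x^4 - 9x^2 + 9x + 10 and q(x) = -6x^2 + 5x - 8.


Distribute the minus sign:
  (-4x^5 + 7x^4 - 9x^2 + 9x + 10)
- (-6x^2 + 5x - 8)
Negate second polynomial: 6x^2 - 5x + 8
Add: -4x^5 + 7x^4 - 3x^2 + 4x + 18


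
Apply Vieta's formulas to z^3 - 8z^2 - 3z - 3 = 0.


Monic cubic z^3+bz^2+cz+d=0: sum=-b, pairwise sum=c, product=-d.
b=-8, c=-3, d=-3
r1+r2+r3 = 8
r1r2+r1r3+r2r3 = -3
r1r2r3 = 3


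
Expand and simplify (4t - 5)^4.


Expand (4t - 5)^4 by repeated multiplication:
  (4t - 5)^2 = 16t^2 - 40t + 25
  (4t - 5)^3 = 64t^3 - 240t^2 + 300t - 125
= 256t^4 - 1280t^3 + 2400t^2 - 2000t + 625


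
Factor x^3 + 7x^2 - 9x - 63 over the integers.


Try integer roots (divisors of -63). x=3: p(3)=0.
Divide out (x - 3): quotient is x^2 + 10x + 21.
Factor the quadratic: (x + 3)(x + 7)
Result: (x - 3)(x + 3)(x + 7)


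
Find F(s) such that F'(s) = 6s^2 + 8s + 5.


Reverse power rule on each term:
  ∫ 6s^2 ds = 2s^3
  ∫ 8s ds = 4s^2
  ∫ 5 ds = 5s
F(s) = 2s^3 + 4s^2 + 5s + C


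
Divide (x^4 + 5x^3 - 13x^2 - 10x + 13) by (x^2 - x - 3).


(x^4 + 5x^3 - 13x^2 - 10x + 13) / (x^2 - x - 3)
Step 1: x^2 * (x^2 - x - 3) = x^4 - x^3 - 3x^2; subtract.
Step 2: 6x * (x^2 - x - 3) = 6x^3 - 6x^2 - 18x; subtract.
Step 3: -4 * (x^2 - x - 3) = -4x^2 + 4x + 12; subtract.
Quotient: x^2 + 6x - 4, Remainder: 4x + 1


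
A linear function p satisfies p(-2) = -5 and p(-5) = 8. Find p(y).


p(y) = my + b. Using p(-2)=-5, p(-5)=8:
m = (-5 - 8)/(-2 + 5) = -13/3 = -13/3
b = -5 - m*(-2) = -5 - 26/3 = -41/3
p(y) = -(13/3)y - (41/3)


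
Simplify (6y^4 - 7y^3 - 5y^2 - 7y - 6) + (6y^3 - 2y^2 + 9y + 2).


Align terms by degree and add:
  6y^4 - 7y^3 - 5y^2 - 7y - 6
+ 6y^3 - 2y^2 + 9y + 2
= 6y^4 - y^3 - 7y^2 + 2y - 4


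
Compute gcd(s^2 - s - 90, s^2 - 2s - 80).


Factor each:
  s^2 - s - 90 = (s - 10)(s + 9)
  s^2 - 2s - 80 = (s - 10)(s + 8)
Common monic factor: s - 10


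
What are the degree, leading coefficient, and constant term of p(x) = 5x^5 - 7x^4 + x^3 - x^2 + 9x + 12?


Highest power of x is 5, with coefficient 5. Constant term is 12.
Degree = 5, leading coefficient = 5, constant term = 12


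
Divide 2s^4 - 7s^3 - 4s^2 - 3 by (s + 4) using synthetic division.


Synthetic division with c = -4. Coefficients: 2, -7, -4, 0, -3
Bring down 2.
  2 * -4 = -8; -8 - 7 = -15
  -15 * -4 = 60; 60 - 4 = 56
  56 * -4 = -224; -224 + 0 = -224
  -224 * -4 = 896; 896 - 3 = 893
Quotient: 2s^3 - 15s^2 + 56s - 224, Remainder: 893


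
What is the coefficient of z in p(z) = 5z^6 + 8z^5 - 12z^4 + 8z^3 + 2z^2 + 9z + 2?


Read off the coefficient of z: 9


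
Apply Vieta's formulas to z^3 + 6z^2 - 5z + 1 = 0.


Monic cubic z^3+bz^2+cz+d=0: sum=-b, pairwise sum=c, product=-d.
b=6, c=-5, d=1
r1+r2+r3 = -6
r1r2+r1r3+r2r3 = -5
r1r2r3 = -1


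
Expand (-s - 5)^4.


Expand (-s - 5)^4 by repeated multiplication:
  (-s - 5)^2 = s^2 + 10s + 25
  (-s - 5)^3 = -s^3 - 15s^2 - 75s - 125
= s^4 + 20s^3 + 150s^2 + 500s + 625


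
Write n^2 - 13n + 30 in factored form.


Roots satisfy r1 + r2 = -b/a = 13 and r1*r2 = c/a = 30.
So r1 = 10, r2 = 3.
n^2 - 13n + 30 = (n - r1)(n - r2) = (n - 10)(n - 3)


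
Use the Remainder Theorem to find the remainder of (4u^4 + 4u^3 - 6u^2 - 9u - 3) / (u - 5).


By the Remainder Theorem, the remainder equals p(5):
  4*(5)^4 = 2500
  4*(5)^3 = 500
  -6*(5)^2 = -150
  -9*(5)^1 = -45
  constant: -3
Sum: 2500 + 500 - 150 - 45 - 3 = 2802


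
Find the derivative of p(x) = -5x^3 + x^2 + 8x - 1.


Apply the power rule term by term:
  d/dx(-5x^3) = -15x^2
  d/dx(x^2) = 2x
  d/dx(8x) = 8
  d/dx(-1) = 0
p'(x) = -15x^2 + 2x + 8


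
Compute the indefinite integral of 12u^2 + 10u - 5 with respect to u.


Reverse power rule on each term:
  ∫ 12u^2 du = 4u^3
  ∫ 10u du = 5u^2
  ∫ -5 du = -5u
F(u) = 4u^3 + 5u^2 - 5u + C


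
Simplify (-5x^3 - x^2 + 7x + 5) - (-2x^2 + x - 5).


Distribute the minus sign:
  (-5x^3 - x^2 + 7x + 5)
- (-2x^2 + x - 5)
Negate second polynomial: 2x^2 - x + 5
Add: -5x^3 + x^2 + 6x + 10


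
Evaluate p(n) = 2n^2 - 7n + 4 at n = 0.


Using direct substitution:
  2 * (0)^2 = 0
  -7 * (0)^1 = 0
  constant: 4
Sum = 0 + 0 + 4 = 4


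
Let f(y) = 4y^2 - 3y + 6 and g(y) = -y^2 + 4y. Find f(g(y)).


Substitute g(y) into f:
f(g(y)) = 4*(-y^2 + 4y)^2 + (-3)*(-y^2 + 4y) + 6
(-y^2 + 4y)^2 = y^4 - 8y^3 + 16y^2
Expand and combine: 4y^4 - 32y^3 + 67y^2 - 12y + 6


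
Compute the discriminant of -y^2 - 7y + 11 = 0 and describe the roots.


D = b^2 - 4ac = (-7)^2 - 4(-1)(11) = 49 + 44 = 93
Since D > 0: two distinct irrational roots


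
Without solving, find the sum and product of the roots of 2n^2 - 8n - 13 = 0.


For an^2+bn+c=0: sum = -b/a, product = c/a.
a=2, b=-8, c=-13
Sum = -(-8)/2 = 4
Product = (-13)/2 = -13/2


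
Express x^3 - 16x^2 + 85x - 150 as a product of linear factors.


Try integer roots (divisors of -150). x=5: p(5)=0.
Divide out (x - 5): quotient is x^2 - 11x + 30.
Factor the quadratic: (x - 5)(x - 6)
Result: (x - 5)(x - 5)(x - 6)


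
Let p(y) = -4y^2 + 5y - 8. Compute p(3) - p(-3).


p(3) = -29
p(-3) = -59
p(3) - p(-3) = -29 + 59 = 30


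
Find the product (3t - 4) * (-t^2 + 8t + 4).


Distribute each term of the first polynomial:
  (3t)(-t^2 + 8t + 4) = -3t^3 + 24t^2 + 12t
  (-4)(-t^2 + 8t + 4) = 4t^2 - 32t - 16
Sum: -3t^3 + 28t^2 - 20t - 16


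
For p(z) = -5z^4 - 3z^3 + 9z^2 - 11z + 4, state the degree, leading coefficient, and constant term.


Highest power of z is 4, with coefficient -5. Constant term is 4.
Degree = 4, leading coefficient = -5, constant term = 4


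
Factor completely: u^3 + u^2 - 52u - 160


Try integer roots (divisors of -160). u=8: p(8)=0.
Divide out (u - 8): quotient is u^2 + 9u + 20.
Factor the quadratic: (u + 5)(u + 4)
Result: (u - 8)(u + 5)(u + 4)


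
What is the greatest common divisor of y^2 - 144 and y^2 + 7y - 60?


Factor each:
  y^2 - 144 = (y + 12)(y - 12)
  y^2 + 7y - 60 = (y + 12)(y - 5)
Common monic factor: y + 12


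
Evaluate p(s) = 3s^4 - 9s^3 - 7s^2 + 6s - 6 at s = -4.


Using direct substitution:
  3 * (-4)^4 = 768
  -9 * (-4)^3 = 576
  -7 * (-4)^2 = -112
  6 * (-4)^1 = -24
  constant: -6
Sum = 768 + 576 - 112 - 24 - 6 = 1202


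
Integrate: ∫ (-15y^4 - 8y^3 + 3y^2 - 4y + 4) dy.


Reverse power rule on each term:
  ∫ -15y^4 dy = -3y^5
  ∫ -8y^3 dy = -2y^4
  ∫ 3y^2 dy = y^3
  ∫ -4y dy = -2y^2
  ∫ 4 dy = 4y
F(y) = -3y^5 - 2y^4 + y^3 - 2y^2 + 4y + C


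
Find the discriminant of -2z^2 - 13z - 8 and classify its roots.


D = b^2 - 4ac = (-13)^2 - 4(-2)(-8) = 169 - 64 = 105
Since D > 0: two distinct irrational roots


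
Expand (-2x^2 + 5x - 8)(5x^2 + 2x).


Distribute each term of the first polynomial:
  (-2x^2)(5x^2 + 2x) = -10x^4 - 4x^3
  (5x)(5x^2 + 2x) = 25x^3 + 10x^2
  (-8)(5x^2 + 2x) = -40x^2 - 16x
Sum: -10x^4 + 21x^3 - 30x^2 - 16x


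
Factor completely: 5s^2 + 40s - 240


Roots satisfy r1 + r2 = -b/a = -8 and r1*r2 = c/a = -48.
So r1 = 4, r2 = -12.
5s^2 + 40s - 240 = 5(s - r1)(s - r2) = 5(s - 4)(s + 12)


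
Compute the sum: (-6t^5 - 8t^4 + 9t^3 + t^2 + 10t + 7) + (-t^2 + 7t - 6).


Align terms by degree and add:
  -6t^5 - 8t^4 + 9t^3 + t^2 + 10t + 7
  -t^2 + 7t - 6
= -6t^5 - 8t^4 + 9t^3 + 17t + 1


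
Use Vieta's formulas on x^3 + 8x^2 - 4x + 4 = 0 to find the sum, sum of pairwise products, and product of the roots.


Monic cubic x^3+bx^2+cx+d=0: sum=-b, pairwise sum=c, product=-d.
b=8, c=-4, d=4
r1+r2+r3 = -8
r1r2+r1r3+r2r3 = -4
r1r2r3 = -4


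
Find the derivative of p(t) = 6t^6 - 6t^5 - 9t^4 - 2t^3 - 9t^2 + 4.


Apply the power rule term by term:
  d/dt(6t^6) = 36t^5
  d/dt(-6t^5) = -30t^4
  d/dt(-9t^4) = -36t^3
  d/dt(-2t^3) = -6t^2
  d/dt(-9t^2) = -18t
  d/dt(4) = 0
p'(t) = 36t^5 - 30t^4 - 36t^3 - 6t^2 - 18t


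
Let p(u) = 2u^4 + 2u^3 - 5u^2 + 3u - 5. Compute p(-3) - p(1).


p(-3) = 49
p(1) = -3
p(-3) - p(1) = 49 + 3 = 52


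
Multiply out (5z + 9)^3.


Expand (5z + 9)^3 by repeated multiplication:
  (5z + 9)^2 = 25z^2 + 90z + 81
= 125z^3 + 675z^2 + 1215z + 729


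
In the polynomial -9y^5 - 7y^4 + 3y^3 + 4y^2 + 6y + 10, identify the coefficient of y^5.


Read off the coefficient of y^5: -9


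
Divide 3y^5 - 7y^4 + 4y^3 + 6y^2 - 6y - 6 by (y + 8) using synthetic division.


Synthetic division with c = -8. Coefficients: 3, -7, 4, 6, -6, -6
Bring down 3.
  3 * -8 = -24; -24 - 7 = -31
  -31 * -8 = 248; 248 + 4 = 252
  252 * -8 = -2016; -2016 + 6 = -2010
  -2010 * -8 = 16080; 16080 - 6 = 16074
  16074 * -8 = -128592; -128592 - 6 = -128598
Quotient: 3y^4 - 31y^3 + 252y^2 - 2010y + 16074, Remainder: -128598


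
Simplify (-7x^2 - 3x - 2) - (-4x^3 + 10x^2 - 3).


Distribute the minus sign:
  (-7x^2 - 3x - 2)
- (-4x^3 + 10x^2 - 3)
Negate second polynomial: 4x^3 - 10x^2 + 3
Add: 4x^3 - 17x^2 - 3x + 1


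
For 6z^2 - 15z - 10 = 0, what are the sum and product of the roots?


For az^2+bz+c=0: sum = -b/a, product = c/a.
a=6, b=-15, c=-10
Sum = -(-15)/6 = 5/2
Product = (-10)/6 = -5/3


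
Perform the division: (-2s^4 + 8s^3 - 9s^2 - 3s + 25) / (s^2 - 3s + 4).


(-2s^4 + 8s^3 - 9s^2 - 3s + 25) / (s^2 - 3s + 4)
Step 1: -2s^2 * (s^2 - 3s + 4) = -2s^4 + 6s^3 - 8s^2; subtract.
Step 2: 2s * (s^2 - 3s + 4) = 2s^3 - 6s^2 + 8s; subtract.
Step 3: 5 * (s^2 - 3s + 4) = 5s^2 - 15s + 20; subtract.
Quotient: -2s^2 + 2s + 5, Remainder: 4s + 5


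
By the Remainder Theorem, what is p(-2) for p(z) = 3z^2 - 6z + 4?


By the Remainder Theorem, the remainder equals p(-2):
  3*(-2)^2 = 12
  -6*(-2)^1 = 12
  constant: 4
Sum: 12 + 12 + 4 = 28


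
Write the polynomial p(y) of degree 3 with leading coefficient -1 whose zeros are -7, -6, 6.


p(y) = -(y + 7)(y + 6)(y - 6)
Expand: -y^3 - 7y^2 + 36y + 252


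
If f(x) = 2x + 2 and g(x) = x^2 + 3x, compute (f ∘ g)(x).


Substitute g(x) into f:
f(g(x)) = 2*(x^2 + 3x) + 2
Expand and combine: 2x^2 + 6x + 2


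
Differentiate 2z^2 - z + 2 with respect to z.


Apply the power rule term by term:
  d/dz(2z^2) = 4z
  d/dz(-z) = -1
  d/dz(2) = 0
p'(z) = 4z - 1


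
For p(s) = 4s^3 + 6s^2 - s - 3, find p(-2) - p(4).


p(-2) = -9
p(4) = 345
p(-2) - p(4) = -9 - 345 = -354


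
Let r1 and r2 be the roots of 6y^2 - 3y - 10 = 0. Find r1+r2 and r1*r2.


For ay^2+by+c=0: sum = -b/a, product = c/a.
a=6, b=-3, c=-10
Sum = -(-3)/6 = 1/2
Product = (-10)/6 = -5/3


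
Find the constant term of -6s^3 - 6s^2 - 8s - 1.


Read off the constant term: -1


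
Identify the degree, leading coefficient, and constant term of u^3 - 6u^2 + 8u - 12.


Highest power of u is 3, with coefficient 1. Constant term is -12.
Degree = 3, leading coefficient = 1, constant term = -12


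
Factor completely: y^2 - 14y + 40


Roots satisfy r1 + r2 = -b/a = 14 and r1*r2 = c/a = 40.
So r1 = 4, r2 = 10.
y^2 - 14y + 40 = (y - r1)(y - r2) = (y - 4)(y - 10)


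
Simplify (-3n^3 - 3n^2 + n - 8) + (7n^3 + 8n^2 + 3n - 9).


Align terms by degree and add:
  -3n^3 - 3n^2 + n - 8
+ 7n^3 + 8n^2 + 3n - 9
= 4n^3 + 5n^2 + 4n - 17


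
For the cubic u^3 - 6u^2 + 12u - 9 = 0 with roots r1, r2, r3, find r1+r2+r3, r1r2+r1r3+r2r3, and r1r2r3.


Monic cubic u^3+bu^2+cu+d=0: sum=-b, pairwise sum=c, product=-d.
b=-6, c=12, d=-9
r1+r2+r3 = 6
r1r2+r1r3+r2r3 = 12
r1r2r3 = 9


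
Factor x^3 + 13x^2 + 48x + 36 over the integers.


Try integer roots (divisors of 36). x=-1: p(-1)=0.
Divide out (x + 1): quotient is x^2 + 12x + 36.
Factor the quadratic: (x + 6)(x + 6)
Result: (x + 1)(x + 6)(x + 6)


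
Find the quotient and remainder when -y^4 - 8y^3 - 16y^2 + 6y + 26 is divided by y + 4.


(-y^4 - 8y^3 - 16y^2 + 6y + 26) / (y + 4)
Step 1: -y^3 * (y + 4) = -y^4 - 4y^3; subtract.
Step 2: -4y^2 * (y + 4) = -4y^3 - 16y^2; subtract.
Step 3: 0 * (y + 4) = 0; subtract.
Step 4: 6 * (y + 4) = 6y + 24; subtract.
Quotient: -y^3 - 4y^2 + 6, Remainder: 2


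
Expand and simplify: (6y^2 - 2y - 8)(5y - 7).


Distribute each term of the first polynomial:
  (6y^2)(5y - 7) = 30y^3 - 42y^2
  (-2y)(5y - 7) = -10y^2 + 14y
  (-8)(5y - 7) = -40y + 56
Sum: 30y^3 - 52y^2 - 26y + 56


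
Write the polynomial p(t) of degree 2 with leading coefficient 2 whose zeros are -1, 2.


p(t) = 2(t + 1)(t - 2)
Expand: 2t^2 - 2t - 4


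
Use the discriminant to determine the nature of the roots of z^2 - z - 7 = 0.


D = b^2 - 4ac = (-1)^2 - 4(1)(-7) = 1 + 28 = 29
Since D > 0: two distinct irrational roots
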